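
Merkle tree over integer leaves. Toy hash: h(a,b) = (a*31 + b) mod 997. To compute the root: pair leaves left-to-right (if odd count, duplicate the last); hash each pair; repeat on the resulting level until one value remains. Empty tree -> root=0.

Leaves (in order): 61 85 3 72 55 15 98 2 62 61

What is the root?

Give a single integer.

Answer: 309

Derivation:
L0: [61, 85, 3, 72, 55, 15, 98, 2, 62, 61]
L1: h(61,85)=(61*31+85)%997=979 h(3,72)=(3*31+72)%997=165 h(55,15)=(55*31+15)%997=723 h(98,2)=(98*31+2)%997=49 h(62,61)=(62*31+61)%997=986 -> [979, 165, 723, 49, 986]
L2: h(979,165)=(979*31+165)%997=604 h(723,49)=(723*31+49)%997=528 h(986,986)=(986*31+986)%997=645 -> [604, 528, 645]
L3: h(604,528)=(604*31+528)%997=309 h(645,645)=(645*31+645)%997=700 -> [309, 700]
L4: h(309,700)=(309*31+700)%997=309 -> [309]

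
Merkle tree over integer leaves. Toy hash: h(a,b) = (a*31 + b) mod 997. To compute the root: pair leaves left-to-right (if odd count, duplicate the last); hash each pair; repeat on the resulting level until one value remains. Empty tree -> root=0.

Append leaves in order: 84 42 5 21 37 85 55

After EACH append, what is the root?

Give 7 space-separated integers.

Answer: 84 652 432 448 929 471 2

Derivation:
After append 84 (leaves=[84]):
  L0: [84]
  root=84
After append 42 (leaves=[84, 42]):
  L0: [84, 42]
  L1: h(84,42)=(84*31+42)%997=652 -> [652]
  root=652
After append 5 (leaves=[84, 42, 5]):
  L0: [84, 42, 5]
  L1: h(84,42)=(84*31+42)%997=652 h(5,5)=(5*31+5)%997=160 -> [652, 160]
  L2: h(652,160)=(652*31+160)%997=432 -> [432]
  root=432
After append 21 (leaves=[84, 42, 5, 21]):
  L0: [84, 42, 5, 21]
  L1: h(84,42)=(84*31+42)%997=652 h(5,21)=(5*31+21)%997=176 -> [652, 176]
  L2: h(652,176)=(652*31+176)%997=448 -> [448]
  root=448
After append 37 (leaves=[84, 42, 5, 21, 37]):
  L0: [84, 42, 5, 21, 37]
  L1: h(84,42)=(84*31+42)%997=652 h(5,21)=(5*31+21)%997=176 h(37,37)=(37*31+37)%997=187 -> [652, 176, 187]
  L2: h(652,176)=(652*31+176)%997=448 h(187,187)=(187*31+187)%997=2 -> [448, 2]
  L3: h(448,2)=(448*31+2)%997=929 -> [929]
  root=929
After append 85 (leaves=[84, 42, 5, 21, 37, 85]):
  L0: [84, 42, 5, 21, 37, 85]
  L1: h(84,42)=(84*31+42)%997=652 h(5,21)=(5*31+21)%997=176 h(37,85)=(37*31+85)%997=235 -> [652, 176, 235]
  L2: h(652,176)=(652*31+176)%997=448 h(235,235)=(235*31+235)%997=541 -> [448, 541]
  L3: h(448,541)=(448*31+541)%997=471 -> [471]
  root=471
After append 55 (leaves=[84, 42, 5, 21, 37, 85, 55]):
  L0: [84, 42, 5, 21, 37, 85, 55]
  L1: h(84,42)=(84*31+42)%997=652 h(5,21)=(5*31+21)%997=176 h(37,85)=(37*31+85)%997=235 h(55,55)=(55*31+55)%997=763 -> [652, 176, 235, 763]
  L2: h(652,176)=(652*31+176)%997=448 h(235,763)=(235*31+763)%997=72 -> [448, 72]
  L3: h(448,72)=(448*31+72)%997=2 -> [2]
  root=2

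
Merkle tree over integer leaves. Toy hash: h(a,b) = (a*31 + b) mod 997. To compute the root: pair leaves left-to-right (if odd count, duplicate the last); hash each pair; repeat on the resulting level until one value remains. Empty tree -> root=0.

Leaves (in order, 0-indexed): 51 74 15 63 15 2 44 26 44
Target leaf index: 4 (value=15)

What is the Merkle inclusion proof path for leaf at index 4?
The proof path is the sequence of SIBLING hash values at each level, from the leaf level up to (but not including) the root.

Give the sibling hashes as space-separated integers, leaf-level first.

Answer: 2 393 986 130

Derivation:
L0 (leaves): [51, 74, 15, 63, 15, 2, 44, 26, 44], target index=4
L1: h(51,74)=(51*31+74)%997=658 [pair 0] h(15,63)=(15*31+63)%997=528 [pair 1] h(15,2)=(15*31+2)%997=467 [pair 2] h(44,26)=(44*31+26)%997=393 [pair 3] h(44,44)=(44*31+44)%997=411 [pair 4] -> [658, 528, 467, 393, 411]
  Sibling for proof at L0: 2
L2: h(658,528)=(658*31+528)%997=986 [pair 0] h(467,393)=(467*31+393)%997=912 [pair 1] h(411,411)=(411*31+411)%997=191 [pair 2] -> [986, 912, 191]
  Sibling for proof at L1: 393
L3: h(986,912)=(986*31+912)%997=571 [pair 0] h(191,191)=(191*31+191)%997=130 [pair 1] -> [571, 130]
  Sibling for proof at L2: 986
L4: h(571,130)=(571*31+130)%997=882 [pair 0] -> [882]
  Sibling for proof at L3: 130
Root: 882
Proof path (sibling hashes from leaf to root): [2, 393, 986, 130]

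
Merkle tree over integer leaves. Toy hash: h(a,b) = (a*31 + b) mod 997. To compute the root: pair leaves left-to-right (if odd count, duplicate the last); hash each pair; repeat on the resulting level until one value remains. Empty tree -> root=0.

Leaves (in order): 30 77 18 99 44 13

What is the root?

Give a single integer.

L0: [30, 77, 18, 99, 44, 13]
L1: h(30,77)=(30*31+77)%997=10 h(18,99)=(18*31+99)%997=657 h(44,13)=(44*31+13)%997=380 -> [10, 657, 380]
L2: h(10,657)=(10*31+657)%997=967 h(380,380)=(380*31+380)%997=196 -> [967, 196]
L3: h(967,196)=(967*31+196)%997=263 -> [263]

Answer: 263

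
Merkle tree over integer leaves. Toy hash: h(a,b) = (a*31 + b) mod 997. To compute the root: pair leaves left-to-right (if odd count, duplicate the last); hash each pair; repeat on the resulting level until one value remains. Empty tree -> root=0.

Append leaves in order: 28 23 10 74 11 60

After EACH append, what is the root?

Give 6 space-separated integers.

After append 28 (leaves=[28]):
  L0: [28]
  root=28
After append 23 (leaves=[28, 23]):
  L0: [28, 23]
  L1: h(28,23)=(28*31+23)%997=891 -> [891]
  root=891
After append 10 (leaves=[28, 23, 10]):
  L0: [28, 23, 10]
  L1: h(28,23)=(28*31+23)%997=891 h(10,10)=(10*31+10)%997=320 -> [891, 320]
  L2: h(891,320)=(891*31+320)%997=25 -> [25]
  root=25
After append 74 (leaves=[28, 23, 10, 74]):
  L0: [28, 23, 10, 74]
  L1: h(28,23)=(28*31+23)%997=891 h(10,74)=(10*31+74)%997=384 -> [891, 384]
  L2: h(891,384)=(891*31+384)%997=89 -> [89]
  root=89
After append 11 (leaves=[28, 23, 10, 74, 11]):
  L0: [28, 23, 10, 74, 11]
  L1: h(28,23)=(28*31+23)%997=891 h(10,74)=(10*31+74)%997=384 h(11,11)=(11*31+11)%997=352 -> [891, 384, 352]
  L2: h(891,384)=(891*31+384)%997=89 h(352,352)=(352*31+352)%997=297 -> [89, 297]
  L3: h(89,297)=(89*31+297)%997=65 -> [65]
  root=65
After append 60 (leaves=[28, 23, 10, 74, 11, 60]):
  L0: [28, 23, 10, 74, 11, 60]
  L1: h(28,23)=(28*31+23)%997=891 h(10,74)=(10*31+74)%997=384 h(11,60)=(11*31+60)%997=401 -> [891, 384, 401]
  L2: h(891,384)=(891*31+384)%997=89 h(401,401)=(401*31+401)%997=868 -> [89, 868]
  L3: h(89,868)=(89*31+868)%997=636 -> [636]
  root=636

Answer: 28 891 25 89 65 636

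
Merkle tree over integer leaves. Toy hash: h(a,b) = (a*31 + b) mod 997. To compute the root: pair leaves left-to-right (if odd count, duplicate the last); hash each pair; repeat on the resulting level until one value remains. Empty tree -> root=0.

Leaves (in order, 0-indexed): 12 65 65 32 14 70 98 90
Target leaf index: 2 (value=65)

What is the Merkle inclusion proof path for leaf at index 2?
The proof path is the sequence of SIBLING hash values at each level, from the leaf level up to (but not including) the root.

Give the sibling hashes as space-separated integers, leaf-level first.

L0 (leaves): [12, 65, 65, 32, 14, 70, 98, 90], target index=2
L1: h(12,65)=(12*31+65)%997=437 [pair 0] h(65,32)=(65*31+32)%997=53 [pair 1] h(14,70)=(14*31+70)%997=504 [pair 2] h(98,90)=(98*31+90)%997=137 [pair 3] -> [437, 53, 504, 137]
  Sibling for proof at L0: 32
L2: h(437,53)=(437*31+53)%997=639 [pair 0] h(504,137)=(504*31+137)%997=806 [pair 1] -> [639, 806]
  Sibling for proof at L1: 437
L3: h(639,806)=(639*31+806)%997=675 [pair 0] -> [675]
  Sibling for proof at L2: 806
Root: 675
Proof path (sibling hashes from leaf to root): [32, 437, 806]

Answer: 32 437 806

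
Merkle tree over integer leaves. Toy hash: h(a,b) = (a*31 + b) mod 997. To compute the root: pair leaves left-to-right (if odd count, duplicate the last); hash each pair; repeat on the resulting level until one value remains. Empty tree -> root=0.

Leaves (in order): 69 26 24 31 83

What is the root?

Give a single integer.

L0: [69, 26, 24, 31, 83]
L1: h(69,26)=(69*31+26)%997=171 h(24,31)=(24*31+31)%997=775 h(83,83)=(83*31+83)%997=662 -> [171, 775, 662]
L2: h(171,775)=(171*31+775)%997=94 h(662,662)=(662*31+662)%997=247 -> [94, 247]
L3: h(94,247)=(94*31+247)%997=170 -> [170]

Answer: 170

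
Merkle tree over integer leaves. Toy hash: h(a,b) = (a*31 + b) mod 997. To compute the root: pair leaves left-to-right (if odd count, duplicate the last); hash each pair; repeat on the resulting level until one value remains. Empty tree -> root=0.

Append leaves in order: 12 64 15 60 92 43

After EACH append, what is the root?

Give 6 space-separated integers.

After append 12 (leaves=[12]):
  L0: [12]
  root=12
After append 64 (leaves=[12, 64]):
  L0: [12, 64]
  L1: h(12,64)=(12*31+64)%997=436 -> [436]
  root=436
After append 15 (leaves=[12, 64, 15]):
  L0: [12, 64, 15]
  L1: h(12,64)=(12*31+64)%997=436 h(15,15)=(15*31+15)%997=480 -> [436, 480]
  L2: h(436,480)=(436*31+480)%997=38 -> [38]
  root=38
After append 60 (leaves=[12, 64, 15, 60]):
  L0: [12, 64, 15, 60]
  L1: h(12,64)=(12*31+64)%997=436 h(15,60)=(15*31+60)%997=525 -> [436, 525]
  L2: h(436,525)=(436*31+525)%997=83 -> [83]
  root=83
After append 92 (leaves=[12, 64, 15, 60, 92]):
  L0: [12, 64, 15, 60, 92]
  L1: h(12,64)=(12*31+64)%997=436 h(15,60)=(15*31+60)%997=525 h(92,92)=(92*31+92)%997=950 -> [436, 525, 950]
  L2: h(436,525)=(436*31+525)%997=83 h(950,950)=(950*31+950)%997=490 -> [83, 490]
  L3: h(83,490)=(83*31+490)%997=72 -> [72]
  root=72
After append 43 (leaves=[12, 64, 15, 60, 92, 43]):
  L0: [12, 64, 15, 60, 92, 43]
  L1: h(12,64)=(12*31+64)%997=436 h(15,60)=(15*31+60)%997=525 h(92,43)=(92*31+43)%997=901 -> [436, 525, 901]
  L2: h(436,525)=(436*31+525)%997=83 h(901,901)=(901*31+901)%997=916 -> [83, 916]
  L3: h(83,916)=(83*31+916)%997=498 -> [498]
  root=498

Answer: 12 436 38 83 72 498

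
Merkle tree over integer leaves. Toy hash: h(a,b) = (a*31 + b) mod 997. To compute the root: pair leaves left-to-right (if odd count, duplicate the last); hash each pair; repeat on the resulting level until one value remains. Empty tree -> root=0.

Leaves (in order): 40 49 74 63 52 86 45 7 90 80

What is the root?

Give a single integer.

Answer: 44

Derivation:
L0: [40, 49, 74, 63, 52, 86, 45, 7, 90, 80]
L1: h(40,49)=(40*31+49)%997=292 h(74,63)=(74*31+63)%997=363 h(52,86)=(52*31+86)%997=701 h(45,7)=(45*31+7)%997=405 h(90,80)=(90*31+80)%997=876 -> [292, 363, 701, 405, 876]
L2: h(292,363)=(292*31+363)%997=442 h(701,405)=(701*31+405)%997=202 h(876,876)=(876*31+876)%997=116 -> [442, 202, 116]
L3: h(442,202)=(442*31+202)%997=943 h(116,116)=(116*31+116)%997=721 -> [943, 721]
L4: h(943,721)=(943*31+721)%997=44 -> [44]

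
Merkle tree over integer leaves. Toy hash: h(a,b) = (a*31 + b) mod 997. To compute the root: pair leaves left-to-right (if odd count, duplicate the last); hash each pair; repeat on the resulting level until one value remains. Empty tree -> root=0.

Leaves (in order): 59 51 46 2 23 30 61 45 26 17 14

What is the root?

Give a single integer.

Answer: 662

Derivation:
L0: [59, 51, 46, 2, 23, 30, 61, 45, 26, 17, 14]
L1: h(59,51)=(59*31+51)%997=883 h(46,2)=(46*31+2)%997=431 h(23,30)=(23*31+30)%997=743 h(61,45)=(61*31+45)%997=939 h(26,17)=(26*31+17)%997=823 h(14,14)=(14*31+14)%997=448 -> [883, 431, 743, 939, 823, 448]
L2: h(883,431)=(883*31+431)%997=885 h(743,939)=(743*31+939)%997=44 h(823,448)=(823*31+448)%997=39 -> [885, 44, 39]
L3: h(885,44)=(885*31+44)%997=560 h(39,39)=(39*31+39)%997=251 -> [560, 251]
L4: h(560,251)=(560*31+251)%997=662 -> [662]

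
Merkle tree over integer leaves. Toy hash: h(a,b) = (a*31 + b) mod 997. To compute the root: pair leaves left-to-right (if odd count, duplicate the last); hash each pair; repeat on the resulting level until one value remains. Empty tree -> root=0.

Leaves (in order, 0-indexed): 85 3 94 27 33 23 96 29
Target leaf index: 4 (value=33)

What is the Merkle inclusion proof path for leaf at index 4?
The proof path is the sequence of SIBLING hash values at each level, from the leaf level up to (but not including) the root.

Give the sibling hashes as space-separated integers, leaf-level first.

L0 (leaves): [85, 3, 94, 27, 33, 23, 96, 29], target index=4
L1: h(85,3)=(85*31+3)%997=644 [pair 0] h(94,27)=(94*31+27)%997=947 [pair 1] h(33,23)=(33*31+23)%997=49 [pair 2] h(96,29)=(96*31+29)%997=14 [pair 3] -> [644, 947, 49, 14]
  Sibling for proof at L0: 23
L2: h(644,947)=(644*31+947)%997=971 [pair 0] h(49,14)=(49*31+14)%997=536 [pair 1] -> [971, 536]
  Sibling for proof at L1: 14
L3: h(971,536)=(971*31+536)%997=727 [pair 0] -> [727]
  Sibling for proof at L2: 971
Root: 727
Proof path (sibling hashes from leaf to root): [23, 14, 971]

Answer: 23 14 971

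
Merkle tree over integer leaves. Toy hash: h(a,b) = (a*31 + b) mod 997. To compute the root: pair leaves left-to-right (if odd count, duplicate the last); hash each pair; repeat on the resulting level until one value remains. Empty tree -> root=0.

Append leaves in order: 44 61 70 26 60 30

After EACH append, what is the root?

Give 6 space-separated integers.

Answer: 44 428 553 509 450 487

Derivation:
After append 44 (leaves=[44]):
  L0: [44]
  root=44
After append 61 (leaves=[44, 61]):
  L0: [44, 61]
  L1: h(44,61)=(44*31+61)%997=428 -> [428]
  root=428
After append 70 (leaves=[44, 61, 70]):
  L0: [44, 61, 70]
  L1: h(44,61)=(44*31+61)%997=428 h(70,70)=(70*31+70)%997=246 -> [428, 246]
  L2: h(428,246)=(428*31+246)%997=553 -> [553]
  root=553
After append 26 (leaves=[44, 61, 70, 26]):
  L0: [44, 61, 70, 26]
  L1: h(44,61)=(44*31+61)%997=428 h(70,26)=(70*31+26)%997=202 -> [428, 202]
  L2: h(428,202)=(428*31+202)%997=509 -> [509]
  root=509
After append 60 (leaves=[44, 61, 70, 26, 60]):
  L0: [44, 61, 70, 26, 60]
  L1: h(44,61)=(44*31+61)%997=428 h(70,26)=(70*31+26)%997=202 h(60,60)=(60*31+60)%997=923 -> [428, 202, 923]
  L2: h(428,202)=(428*31+202)%997=509 h(923,923)=(923*31+923)%997=623 -> [509, 623]
  L3: h(509,623)=(509*31+623)%997=450 -> [450]
  root=450
After append 30 (leaves=[44, 61, 70, 26, 60, 30]):
  L0: [44, 61, 70, 26, 60, 30]
  L1: h(44,61)=(44*31+61)%997=428 h(70,26)=(70*31+26)%997=202 h(60,30)=(60*31+30)%997=893 -> [428, 202, 893]
  L2: h(428,202)=(428*31+202)%997=509 h(893,893)=(893*31+893)%997=660 -> [509, 660]
  L3: h(509,660)=(509*31+660)%997=487 -> [487]
  root=487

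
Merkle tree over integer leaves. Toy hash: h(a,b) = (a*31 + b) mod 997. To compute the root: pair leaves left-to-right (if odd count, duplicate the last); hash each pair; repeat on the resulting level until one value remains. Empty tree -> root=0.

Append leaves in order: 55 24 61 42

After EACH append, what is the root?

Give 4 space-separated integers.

Answer: 55 732 716 697

Derivation:
After append 55 (leaves=[55]):
  L0: [55]
  root=55
After append 24 (leaves=[55, 24]):
  L0: [55, 24]
  L1: h(55,24)=(55*31+24)%997=732 -> [732]
  root=732
After append 61 (leaves=[55, 24, 61]):
  L0: [55, 24, 61]
  L1: h(55,24)=(55*31+24)%997=732 h(61,61)=(61*31+61)%997=955 -> [732, 955]
  L2: h(732,955)=(732*31+955)%997=716 -> [716]
  root=716
After append 42 (leaves=[55, 24, 61, 42]):
  L0: [55, 24, 61, 42]
  L1: h(55,24)=(55*31+24)%997=732 h(61,42)=(61*31+42)%997=936 -> [732, 936]
  L2: h(732,936)=(732*31+936)%997=697 -> [697]
  root=697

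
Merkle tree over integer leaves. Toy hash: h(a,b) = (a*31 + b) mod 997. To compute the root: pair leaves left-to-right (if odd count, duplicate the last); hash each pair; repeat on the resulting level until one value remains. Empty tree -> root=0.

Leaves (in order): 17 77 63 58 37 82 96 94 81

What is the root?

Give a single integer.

L0: [17, 77, 63, 58, 37, 82, 96, 94, 81]
L1: h(17,77)=(17*31+77)%997=604 h(63,58)=(63*31+58)%997=17 h(37,82)=(37*31+82)%997=232 h(96,94)=(96*31+94)%997=79 h(81,81)=(81*31+81)%997=598 -> [604, 17, 232, 79, 598]
L2: h(604,17)=(604*31+17)%997=795 h(232,79)=(232*31+79)%997=292 h(598,598)=(598*31+598)%997=193 -> [795, 292, 193]
L3: h(795,292)=(795*31+292)%997=12 h(193,193)=(193*31+193)%997=194 -> [12, 194]
L4: h(12,194)=(12*31+194)%997=566 -> [566]

Answer: 566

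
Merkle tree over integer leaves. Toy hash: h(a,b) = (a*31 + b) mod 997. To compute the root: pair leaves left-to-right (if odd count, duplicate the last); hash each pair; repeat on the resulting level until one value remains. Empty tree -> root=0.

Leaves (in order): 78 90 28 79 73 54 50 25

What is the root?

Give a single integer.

Answer: 507

Derivation:
L0: [78, 90, 28, 79, 73, 54, 50, 25]
L1: h(78,90)=(78*31+90)%997=514 h(28,79)=(28*31+79)%997=947 h(73,54)=(73*31+54)%997=323 h(50,25)=(50*31+25)%997=578 -> [514, 947, 323, 578]
L2: h(514,947)=(514*31+947)%997=929 h(323,578)=(323*31+578)%997=621 -> [929, 621]
L3: h(929,621)=(929*31+621)%997=507 -> [507]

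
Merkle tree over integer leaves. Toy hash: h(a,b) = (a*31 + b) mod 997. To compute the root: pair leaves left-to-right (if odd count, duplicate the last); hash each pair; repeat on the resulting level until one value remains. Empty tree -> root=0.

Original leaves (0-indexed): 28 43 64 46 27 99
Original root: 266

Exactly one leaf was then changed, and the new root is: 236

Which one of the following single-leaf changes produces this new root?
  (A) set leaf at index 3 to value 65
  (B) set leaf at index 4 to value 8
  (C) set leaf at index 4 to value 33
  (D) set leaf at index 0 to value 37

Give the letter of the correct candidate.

Original leaves: [28, 43, 64, 46, 27, 99]
Target new root: 236
Try each candidate change and compute the resulting root:
Candidate A: set leaf[3] = 65 -> leaves = [28, 43, 64, 65, 27, 99]
  L0: [28, 43, 64, 65, 27, 99]
  L1: h(28,43)=(28*31+43)%997=911 h(64,65)=(64*31+65)%997=55 h(27,99)=(27*31+99)%997=936 -> [911, 55, 936]
  L2: h(911,55)=(911*31+55)%997=380 h(936,936)=(936*31+936)%997=42 -> [380, 42]
  L3: h(380,42)=(380*31+42)%997=855 -> [855]
  root = 855 != target 236
Candidate B: set leaf[4] = 8 -> leaves = [28, 43, 64, 46, 8, 99]
  L0: [28, 43, 64, 46, 8, 99]
  L1: h(28,43)=(28*31+43)%997=911 h(64,46)=(64*31+46)%997=36 h(8,99)=(8*31+99)%997=347 -> [911, 36, 347]
  L2: h(911,36)=(911*31+36)%997=361 h(347,347)=(347*31+347)%997=137 -> [361, 137]
  L3: h(361,137)=(361*31+137)%997=361 -> [361]
  root = 361 != target 236
Candidate C: set leaf[4] = 33 -> leaves = [28, 43, 64, 46, 33, 99]
  L0: [28, 43, 64, 46, 33, 99]
  L1: h(28,43)=(28*31+43)%997=911 h(64,46)=(64*31+46)%997=36 h(33,99)=(33*31+99)%997=125 -> [911, 36, 125]
  L2: h(911,36)=(911*31+36)%997=361 h(125,125)=(125*31+125)%997=12 -> [361, 12]
  L3: h(361,12)=(361*31+12)%997=236 -> [236]
  root = 236 == target 236  ** MATCH **
Candidate D: set leaf[0] = 37 -> leaves = [37, 43, 64, 46, 27, 99]
  L0: [37, 43, 64, 46, 27, 99]
  L1: h(37,43)=(37*31+43)%997=193 h(64,46)=(64*31+46)%997=36 h(27,99)=(27*31+99)%997=936 -> [193, 36, 936]
  L2: h(193,36)=(193*31+36)%997=37 h(936,936)=(936*31+936)%997=42 -> [37, 42]
  L3: h(37,42)=(37*31+42)%997=192 -> [192]
  root = 192 != target 236
Candidate C produces the target root.

Answer: C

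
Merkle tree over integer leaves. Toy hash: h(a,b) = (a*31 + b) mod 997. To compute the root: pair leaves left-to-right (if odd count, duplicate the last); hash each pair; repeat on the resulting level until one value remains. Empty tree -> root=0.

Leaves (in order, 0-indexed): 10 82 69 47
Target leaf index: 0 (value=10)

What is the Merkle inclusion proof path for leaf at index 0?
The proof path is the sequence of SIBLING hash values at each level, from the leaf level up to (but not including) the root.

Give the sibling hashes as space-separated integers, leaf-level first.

L0 (leaves): [10, 82, 69, 47], target index=0
L1: h(10,82)=(10*31+82)%997=392 [pair 0] h(69,47)=(69*31+47)%997=192 [pair 1] -> [392, 192]
  Sibling for proof at L0: 82
L2: h(392,192)=(392*31+192)%997=380 [pair 0] -> [380]
  Sibling for proof at L1: 192
Root: 380
Proof path (sibling hashes from leaf to root): [82, 192]

Answer: 82 192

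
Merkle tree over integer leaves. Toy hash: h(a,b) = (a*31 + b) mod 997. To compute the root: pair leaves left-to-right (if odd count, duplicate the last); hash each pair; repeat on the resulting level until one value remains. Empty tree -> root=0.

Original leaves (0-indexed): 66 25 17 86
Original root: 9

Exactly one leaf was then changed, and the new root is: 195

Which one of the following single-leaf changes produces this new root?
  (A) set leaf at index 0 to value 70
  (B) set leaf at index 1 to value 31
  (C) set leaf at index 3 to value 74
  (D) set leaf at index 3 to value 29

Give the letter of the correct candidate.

Answer: B

Derivation:
Original leaves: [66, 25, 17, 86]
Target new root: 195
Try each candidate change and compute the resulting root:
Candidate A: set leaf[0] = 70 -> leaves = [70, 25, 17, 86]
  L0: [70, 25, 17, 86]
  L1: h(70,25)=(70*31+25)%997=201 h(17,86)=(17*31+86)%997=613 -> [201, 613]
  L2: h(201,613)=(201*31+613)%997=862 -> [862]
  root = 862 != target 195
Candidate B: set leaf[1] = 31 -> leaves = [66, 31, 17, 86]
  L0: [66, 31, 17, 86]
  L1: h(66,31)=(66*31+31)%997=83 h(17,86)=(17*31+86)%997=613 -> [83, 613]
  L2: h(83,613)=(83*31+613)%997=195 -> [195]
  root = 195 == target 195  ** MATCH **
Candidate C: set leaf[3] = 74 -> leaves = [66, 25, 17, 74]
  L0: [66, 25, 17, 74]
  L1: h(66,25)=(66*31+25)%997=77 h(17,74)=(17*31+74)%997=601 -> [77, 601]
  L2: h(77,601)=(77*31+601)%997=994 -> [994]
  root = 994 != target 195
Candidate D: set leaf[3] = 29 -> leaves = [66, 25, 17, 29]
  L0: [66, 25, 17, 29]
  L1: h(66,25)=(66*31+25)%997=77 h(17,29)=(17*31+29)%997=556 -> [77, 556]
  L2: h(77,556)=(77*31+556)%997=949 -> [949]
  root = 949 != target 195
Candidate B produces the target root.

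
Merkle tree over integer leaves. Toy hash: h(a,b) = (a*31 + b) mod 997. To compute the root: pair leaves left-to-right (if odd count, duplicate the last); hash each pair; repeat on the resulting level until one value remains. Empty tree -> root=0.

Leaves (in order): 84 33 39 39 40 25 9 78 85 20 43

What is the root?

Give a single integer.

Answer: 461

Derivation:
L0: [84, 33, 39, 39, 40, 25, 9, 78, 85, 20, 43]
L1: h(84,33)=(84*31+33)%997=643 h(39,39)=(39*31+39)%997=251 h(40,25)=(40*31+25)%997=268 h(9,78)=(9*31+78)%997=357 h(85,20)=(85*31+20)%997=661 h(43,43)=(43*31+43)%997=379 -> [643, 251, 268, 357, 661, 379]
L2: h(643,251)=(643*31+251)%997=244 h(268,357)=(268*31+357)%997=689 h(661,379)=(661*31+379)%997=930 -> [244, 689, 930]
L3: h(244,689)=(244*31+689)%997=277 h(930,930)=(930*31+930)%997=847 -> [277, 847]
L4: h(277,847)=(277*31+847)%997=461 -> [461]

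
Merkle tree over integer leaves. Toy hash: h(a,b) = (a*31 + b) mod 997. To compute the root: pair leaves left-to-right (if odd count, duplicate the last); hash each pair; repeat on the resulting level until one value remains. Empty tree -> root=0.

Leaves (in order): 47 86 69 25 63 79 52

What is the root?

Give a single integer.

Answer: 420

Derivation:
L0: [47, 86, 69, 25, 63, 79, 52]
L1: h(47,86)=(47*31+86)%997=546 h(69,25)=(69*31+25)%997=170 h(63,79)=(63*31+79)%997=38 h(52,52)=(52*31+52)%997=667 -> [546, 170, 38, 667]
L2: h(546,170)=(546*31+170)%997=147 h(38,667)=(38*31+667)%997=848 -> [147, 848]
L3: h(147,848)=(147*31+848)%997=420 -> [420]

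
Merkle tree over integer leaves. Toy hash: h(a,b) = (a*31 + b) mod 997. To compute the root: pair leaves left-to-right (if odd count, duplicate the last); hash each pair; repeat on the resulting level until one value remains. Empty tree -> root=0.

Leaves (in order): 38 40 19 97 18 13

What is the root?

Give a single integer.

L0: [38, 40, 19, 97, 18, 13]
L1: h(38,40)=(38*31+40)%997=221 h(19,97)=(19*31+97)%997=686 h(18,13)=(18*31+13)%997=571 -> [221, 686, 571]
L2: h(221,686)=(221*31+686)%997=558 h(571,571)=(571*31+571)%997=326 -> [558, 326]
L3: h(558,326)=(558*31+326)%997=675 -> [675]

Answer: 675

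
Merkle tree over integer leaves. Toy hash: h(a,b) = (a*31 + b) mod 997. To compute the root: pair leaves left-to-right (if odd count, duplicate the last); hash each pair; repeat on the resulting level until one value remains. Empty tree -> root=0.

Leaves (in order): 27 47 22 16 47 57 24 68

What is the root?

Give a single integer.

L0: [27, 47, 22, 16, 47, 57, 24, 68]
L1: h(27,47)=(27*31+47)%997=884 h(22,16)=(22*31+16)%997=698 h(47,57)=(47*31+57)%997=517 h(24,68)=(24*31+68)%997=812 -> [884, 698, 517, 812]
L2: h(884,698)=(884*31+698)%997=186 h(517,812)=(517*31+812)%997=887 -> [186, 887]
L3: h(186,887)=(186*31+887)%997=671 -> [671]

Answer: 671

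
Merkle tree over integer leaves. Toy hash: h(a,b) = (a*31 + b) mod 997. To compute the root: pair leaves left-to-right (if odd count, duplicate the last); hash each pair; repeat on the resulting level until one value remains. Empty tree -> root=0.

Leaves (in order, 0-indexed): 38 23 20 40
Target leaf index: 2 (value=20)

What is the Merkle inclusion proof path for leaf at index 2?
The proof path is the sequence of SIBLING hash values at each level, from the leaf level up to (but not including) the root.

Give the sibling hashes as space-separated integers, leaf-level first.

Answer: 40 204

Derivation:
L0 (leaves): [38, 23, 20, 40], target index=2
L1: h(38,23)=(38*31+23)%997=204 [pair 0] h(20,40)=(20*31+40)%997=660 [pair 1] -> [204, 660]
  Sibling for proof at L0: 40
L2: h(204,660)=(204*31+660)%997=5 [pair 0] -> [5]
  Sibling for proof at L1: 204
Root: 5
Proof path (sibling hashes from leaf to root): [40, 204]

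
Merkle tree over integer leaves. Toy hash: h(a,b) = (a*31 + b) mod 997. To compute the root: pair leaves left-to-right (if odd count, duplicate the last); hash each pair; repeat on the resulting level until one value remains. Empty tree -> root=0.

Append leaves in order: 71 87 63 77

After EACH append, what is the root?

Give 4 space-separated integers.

Answer: 71 294 163 177

Derivation:
After append 71 (leaves=[71]):
  L0: [71]
  root=71
After append 87 (leaves=[71, 87]):
  L0: [71, 87]
  L1: h(71,87)=(71*31+87)%997=294 -> [294]
  root=294
After append 63 (leaves=[71, 87, 63]):
  L0: [71, 87, 63]
  L1: h(71,87)=(71*31+87)%997=294 h(63,63)=(63*31+63)%997=22 -> [294, 22]
  L2: h(294,22)=(294*31+22)%997=163 -> [163]
  root=163
After append 77 (leaves=[71, 87, 63, 77]):
  L0: [71, 87, 63, 77]
  L1: h(71,87)=(71*31+87)%997=294 h(63,77)=(63*31+77)%997=36 -> [294, 36]
  L2: h(294,36)=(294*31+36)%997=177 -> [177]
  root=177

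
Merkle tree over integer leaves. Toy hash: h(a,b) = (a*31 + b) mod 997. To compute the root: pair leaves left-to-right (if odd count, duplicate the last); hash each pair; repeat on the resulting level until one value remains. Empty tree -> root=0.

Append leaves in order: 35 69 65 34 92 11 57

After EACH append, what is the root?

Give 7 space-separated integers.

After append 35 (leaves=[35]):
  L0: [35]
  root=35
After append 69 (leaves=[35, 69]):
  L0: [35, 69]
  L1: h(35,69)=(35*31+69)%997=157 -> [157]
  root=157
After append 65 (leaves=[35, 69, 65]):
  L0: [35, 69, 65]
  L1: h(35,69)=(35*31+69)%997=157 h(65,65)=(65*31+65)%997=86 -> [157, 86]
  L2: h(157,86)=(157*31+86)%997=965 -> [965]
  root=965
After append 34 (leaves=[35, 69, 65, 34]):
  L0: [35, 69, 65, 34]
  L1: h(35,69)=(35*31+69)%997=157 h(65,34)=(65*31+34)%997=55 -> [157, 55]
  L2: h(157,55)=(157*31+55)%997=934 -> [934]
  root=934
After append 92 (leaves=[35, 69, 65, 34, 92]):
  L0: [35, 69, 65, 34, 92]
  L1: h(35,69)=(35*31+69)%997=157 h(65,34)=(65*31+34)%997=55 h(92,92)=(92*31+92)%997=950 -> [157, 55, 950]
  L2: h(157,55)=(157*31+55)%997=934 h(950,950)=(950*31+950)%997=490 -> [934, 490]
  L3: h(934,490)=(934*31+490)%997=531 -> [531]
  root=531
After append 11 (leaves=[35, 69, 65, 34, 92, 11]):
  L0: [35, 69, 65, 34, 92, 11]
  L1: h(35,69)=(35*31+69)%997=157 h(65,34)=(65*31+34)%997=55 h(92,11)=(92*31+11)%997=869 -> [157, 55, 869]
  L2: h(157,55)=(157*31+55)%997=934 h(869,869)=(869*31+869)%997=889 -> [934, 889]
  L3: h(934,889)=(934*31+889)%997=930 -> [930]
  root=930
After append 57 (leaves=[35, 69, 65, 34, 92, 11, 57]):
  L0: [35, 69, 65, 34, 92, 11, 57]
  L1: h(35,69)=(35*31+69)%997=157 h(65,34)=(65*31+34)%997=55 h(92,11)=(92*31+11)%997=869 h(57,57)=(57*31+57)%997=827 -> [157, 55, 869, 827]
  L2: h(157,55)=(157*31+55)%997=934 h(869,827)=(869*31+827)%997=847 -> [934, 847]
  L3: h(934,847)=(934*31+847)%997=888 -> [888]
  root=888

Answer: 35 157 965 934 531 930 888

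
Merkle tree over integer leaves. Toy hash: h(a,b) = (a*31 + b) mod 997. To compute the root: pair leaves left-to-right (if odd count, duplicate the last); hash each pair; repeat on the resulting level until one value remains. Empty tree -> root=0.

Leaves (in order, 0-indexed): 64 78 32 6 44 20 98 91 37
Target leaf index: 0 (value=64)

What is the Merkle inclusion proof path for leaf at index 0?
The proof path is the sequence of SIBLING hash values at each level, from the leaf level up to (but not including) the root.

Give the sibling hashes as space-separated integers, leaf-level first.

Answer: 78 1 171 64

Derivation:
L0 (leaves): [64, 78, 32, 6, 44, 20, 98, 91, 37], target index=0
L1: h(64,78)=(64*31+78)%997=68 [pair 0] h(32,6)=(32*31+6)%997=1 [pair 1] h(44,20)=(44*31+20)%997=387 [pair 2] h(98,91)=(98*31+91)%997=138 [pair 3] h(37,37)=(37*31+37)%997=187 [pair 4] -> [68, 1, 387, 138, 187]
  Sibling for proof at L0: 78
L2: h(68,1)=(68*31+1)%997=115 [pair 0] h(387,138)=(387*31+138)%997=171 [pair 1] h(187,187)=(187*31+187)%997=2 [pair 2] -> [115, 171, 2]
  Sibling for proof at L1: 1
L3: h(115,171)=(115*31+171)%997=745 [pair 0] h(2,2)=(2*31+2)%997=64 [pair 1] -> [745, 64]
  Sibling for proof at L2: 171
L4: h(745,64)=(745*31+64)%997=228 [pair 0] -> [228]
  Sibling for proof at L3: 64
Root: 228
Proof path (sibling hashes from leaf to root): [78, 1, 171, 64]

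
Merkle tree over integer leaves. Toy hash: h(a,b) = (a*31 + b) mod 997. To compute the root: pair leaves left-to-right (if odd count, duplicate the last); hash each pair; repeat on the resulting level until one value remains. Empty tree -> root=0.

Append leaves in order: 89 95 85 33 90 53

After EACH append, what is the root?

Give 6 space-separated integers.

Answer: 89 860 467 415 340 153

Derivation:
After append 89 (leaves=[89]):
  L0: [89]
  root=89
After append 95 (leaves=[89, 95]):
  L0: [89, 95]
  L1: h(89,95)=(89*31+95)%997=860 -> [860]
  root=860
After append 85 (leaves=[89, 95, 85]):
  L0: [89, 95, 85]
  L1: h(89,95)=(89*31+95)%997=860 h(85,85)=(85*31+85)%997=726 -> [860, 726]
  L2: h(860,726)=(860*31+726)%997=467 -> [467]
  root=467
After append 33 (leaves=[89, 95, 85, 33]):
  L0: [89, 95, 85, 33]
  L1: h(89,95)=(89*31+95)%997=860 h(85,33)=(85*31+33)%997=674 -> [860, 674]
  L2: h(860,674)=(860*31+674)%997=415 -> [415]
  root=415
After append 90 (leaves=[89, 95, 85, 33, 90]):
  L0: [89, 95, 85, 33, 90]
  L1: h(89,95)=(89*31+95)%997=860 h(85,33)=(85*31+33)%997=674 h(90,90)=(90*31+90)%997=886 -> [860, 674, 886]
  L2: h(860,674)=(860*31+674)%997=415 h(886,886)=(886*31+886)%997=436 -> [415, 436]
  L3: h(415,436)=(415*31+436)%997=340 -> [340]
  root=340
After append 53 (leaves=[89, 95, 85, 33, 90, 53]):
  L0: [89, 95, 85, 33, 90, 53]
  L1: h(89,95)=(89*31+95)%997=860 h(85,33)=(85*31+33)%997=674 h(90,53)=(90*31+53)%997=849 -> [860, 674, 849]
  L2: h(860,674)=(860*31+674)%997=415 h(849,849)=(849*31+849)%997=249 -> [415, 249]
  L3: h(415,249)=(415*31+249)%997=153 -> [153]
  root=153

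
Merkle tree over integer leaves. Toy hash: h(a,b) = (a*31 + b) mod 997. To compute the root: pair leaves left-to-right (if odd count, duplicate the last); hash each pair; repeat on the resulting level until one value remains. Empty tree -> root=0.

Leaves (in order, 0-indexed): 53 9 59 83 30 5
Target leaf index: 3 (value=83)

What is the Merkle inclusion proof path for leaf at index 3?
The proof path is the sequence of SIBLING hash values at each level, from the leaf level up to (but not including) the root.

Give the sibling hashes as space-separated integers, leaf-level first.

L0 (leaves): [53, 9, 59, 83, 30, 5], target index=3
L1: h(53,9)=(53*31+9)%997=655 [pair 0] h(59,83)=(59*31+83)%997=915 [pair 1] h(30,5)=(30*31+5)%997=935 [pair 2] -> [655, 915, 935]
  Sibling for proof at L0: 59
L2: h(655,915)=(655*31+915)%997=283 [pair 0] h(935,935)=(935*31+935)%997=10 [pair 1] -> [283, 10]
  Sibling for proof at L1: 655
L3: h(283,10)=(283*31+10)%997=807 [pair 0] -> [807]
  Sibling for proof at L2: 10
Root: 807
Proof path (sibling hashes from leaf to root): [59, 655, 10]

Answer: 59 655 10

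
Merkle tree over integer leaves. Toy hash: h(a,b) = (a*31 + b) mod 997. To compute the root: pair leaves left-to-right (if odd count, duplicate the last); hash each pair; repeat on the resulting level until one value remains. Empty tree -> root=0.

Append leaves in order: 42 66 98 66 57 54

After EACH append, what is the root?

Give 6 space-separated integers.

Answer: 42 371 679 647 659 563

Derivation:
After append 42 (leaves=[42]):
  L0: [42]
  root=42
After append 66 (leaves=[42, 66]):
  L0: [42, 66]
  L1: h(42,66)=(42*31+66)%997=371 -> [371]
  root=371
After append 98 (leaves=[42, 66, 98]):
  L0: [42, 66, 98]
  L1: h(42,66)=(42*31+66)%997=371 h(98,98)=(98*31+98)%997=145 -> [371, 145]
  L2: h(371,145)=(371*31+145)%997=679 -> [679]
  root=679
After append 66 (leaves=[42, 66, 98, 66]):
  L0: [42, 66, 98, 66]
  L1: h(42,66)=(42*31+66)%997=371 h(98,66)=(98*31+66)%997=113 -> [371, 113]
  L2: h(371,113)=(371*31+113)%997=647 -> [647]
  root=647
After append 57 (leaves=[42, 66, 98, 66, 57]):
  L0: [42, 66, 98, 66, 57]
  L1: h(42,66)=(42*31+66)%997=371 h(98,66)=(98*31+66)%997=113 h(57,57)=(57*31+57)%997=827 -> [371, 113, 827]
  L2: h(371,113)=(371*31+113)%997=647 h(827,827)=(827*31+827)%997=542 -> [647, 542]
  L3: h(647,542)=(647*31+542)%997=659 -> [659]
  root=659
After append 54 (leaves=[42, 66, 98, 66, 57, 54]):
  L0: [42, 66, 98, 66, 57, 54]
  L1: h(42,66)=(42*31+66)%997=371 h(98,66)=(98*31+66)%997=113 h(57,54)=(57*31+54)%997=824 -> [371, 113, 824]
  L2: h(371,113)=(371*31+113)%997=647 h(824,824)=(824*31+824)%997=446 -> [647, 446]
  L3: h(647,446)=(647*31+446)%997=563 -> [563]
  root=563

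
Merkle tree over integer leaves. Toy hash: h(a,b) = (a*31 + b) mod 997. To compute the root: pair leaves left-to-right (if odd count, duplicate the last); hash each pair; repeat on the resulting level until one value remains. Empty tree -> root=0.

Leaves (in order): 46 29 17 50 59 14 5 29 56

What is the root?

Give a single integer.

L0: [46, 29, 17, 50, 59, 14, 5, 29, 56]
L1: h(46,29)=(46*31+29)%997=458 h(17,50)=(17*31+50)%997=577 h(59,14)=(59*31+14)%997=846 h(5,29)=(5*31+29)%997=184 h(56,56)=(56*31+56)%997=795 -> [458, 577, 846, 184, 795]
L2: h(458,577)=(458*31+577)%997=817 h(846,184)=(846*31+184)%997=488 h(795,795)=(795*31+795)%997=515 -> [817, 488, 515]
L3: h(817,488)=(817*31+488)%997=890 h(515,515)=(515*31+515)%997=528 -> [890, 528]
L4: h(890,528)=(890*31+528)%997=202 -> [202]

Answer: 202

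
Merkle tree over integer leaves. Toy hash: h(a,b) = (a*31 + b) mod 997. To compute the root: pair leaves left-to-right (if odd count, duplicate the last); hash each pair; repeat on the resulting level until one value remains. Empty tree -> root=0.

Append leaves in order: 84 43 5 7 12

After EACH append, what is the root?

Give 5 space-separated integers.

After append 84 (leaves=[84]):
  L0: [84]
  root=84
After append 43 (leaves=[84, 43]):
  L0: [84, 43]
  L1: h(84,43)=(84*31+43)%997=653 -> [653]
  root=653
After append 5 (leaves=[84, 43, 5]):
  L0: [84, 43, 5]
  L1: h(84,43)=(84*31+43)%997=653 h(5,5)=(5*31+5)%997=160 -> [653, 160]
  L2: h(653,160)=(653*31+160)%997=463 -> [463]
  root=463
After append 7 (leaves=[84, 43, 5, 7]):
  L0: [84, 43, 5, 7]
  L1: h(84,43)=(84*31+43)%997=653 h(5,7)=(5*31+7)%997=162 -> [653, 162]
  L2: h(653,162)=(653*31+162)%997=465 -> [465]
  root=465
After append 12 (leaves=[84, 43, 5, 7, 12]):
  L0: [84, 43, 5, 7, 12]
  L1: h(84,43)=(84*31+43)%997=653 h(5,7)=(5*31+7)%997=162 h(12,12)=(12*31+12)%997=384 -> [653, 162, 384]
  L2: h(653,162)=(653*31+162)%997=465 h(384,384)=(384*31+384)%997=324 -> [465, 324]
  L3: h(465,324)=(465*31+324)%997=781 -> [781]
  root=781

Answer: 84 653 463 465 781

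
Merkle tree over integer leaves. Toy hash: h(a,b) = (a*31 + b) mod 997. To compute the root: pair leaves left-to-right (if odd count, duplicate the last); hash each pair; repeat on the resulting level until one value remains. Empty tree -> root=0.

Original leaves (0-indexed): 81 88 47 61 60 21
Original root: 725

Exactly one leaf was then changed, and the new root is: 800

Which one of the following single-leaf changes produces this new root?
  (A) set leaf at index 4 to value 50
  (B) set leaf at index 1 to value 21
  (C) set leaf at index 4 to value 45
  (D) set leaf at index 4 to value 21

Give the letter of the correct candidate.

Original leaves: [81, 88, 47, 61, 60, 21]
Target new root: 800
Try each candidate change and compute the resulting root:
Candidate A: set leaf[4] = 50 -> leaves = [81, 88, 47, 61, 50, 21]
  L0: [81, 88, 47, 61, 50, 21]
  L1: h(81,88)=(81*31+88)%997=605 h(47,61)=(47*31+61)%997=521 h(50,21)=(50*31+21)%997=574 -> [605, 521, 574]
  L2: h(605,521)=(605*31+521)%997=333 h(574,574)=(574*31+574)%997=422 -> [333, 422]
  L3: h(333,422)=(333*31+422)%997=775 -> [775]
  root = 775 != target 800
Candidate B: set leaf[1] = 21 -> leaves = [81, 21, 47, 61, 60, 21]
  L0: [81, 21, 47, 61, 60, 21]
  L1: h(81,21)=(81*31+21)%997=538 h(47,61)=(47*31+61)%997=521 h(60,21)=(60*31+21)%997=884 -> [538, 521, 884]
  L2: h(538,521)=(538*31+521)%997=250 h(884,884)=(884*31+884)%997=372 -> [250, 372]
  L3: h(250,372)=(250*31+372)%997=146 -> [146]
  root = 146 != target 800
Candidate C: set leaf[4] = 45 -> leaves = [81, 88, 47, 61, 45, 21]
  L0: [81, 88, 47, 61, 45, 21]
  L1: h(81,88)=(81*31+88)%997=605 h(47,61)=(47*31+61)%997=521 h(45,21)=(45*31+21)%997=419 -> [605, 521, 419]
  L2: h(605,521)=(605*31+521)%997=333 h(419,419)=(419*31+419)%997=447 -> [333, 447]
  L3: h(333,447)=(333*31+447)%997=800 -> [800]
  root = 800 == target 800  ** MATCH **
Candidate D: set leaf[4] = 21 -> leaves = [81, 88, 47, 61, 21, 21]
  L0: [81, 88, 47, 61, 21, 21]
  L1: h(81,88)=(81*31+88)%997=605 h(47,61)=(47*31+61)%997=521 h(21,21)=(21*31+21)%997=672 -> [605, 521, 672]
  L2: h(605,521)=(605*31+521)%997=333 h(672,672)=(672*31+672)%997=567 -> [333, 567]
  L3: h(333,567)=(333*31+567)%997=920 -> [920]
  root = 920 != target 800
Candidate C produces the target root.

Answer: C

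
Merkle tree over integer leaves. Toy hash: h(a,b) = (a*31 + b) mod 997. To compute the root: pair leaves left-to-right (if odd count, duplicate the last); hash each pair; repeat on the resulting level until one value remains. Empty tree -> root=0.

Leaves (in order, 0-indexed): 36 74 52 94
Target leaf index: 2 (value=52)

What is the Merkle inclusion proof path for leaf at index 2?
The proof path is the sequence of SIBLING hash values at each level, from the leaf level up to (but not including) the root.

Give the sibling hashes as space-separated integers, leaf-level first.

Answer: 94 193

Derivation:
L0 (leaves): [36, 74, 52, 94], target index=2
L1: h(36,74)=(36*31+74)%997=193 [pair 0] h(52,94)=(52*31+94)%997=709 [pair 1] -> [193, 709]
  Sibling for proof at L0: 94
L2: h(193,709)=(193*31+709)%997=710 [pair 0] -> [710]
  Sibling for proof at L1: 193
Root: 710
Proof path (sibling hashes from leaf to root): [94, 193]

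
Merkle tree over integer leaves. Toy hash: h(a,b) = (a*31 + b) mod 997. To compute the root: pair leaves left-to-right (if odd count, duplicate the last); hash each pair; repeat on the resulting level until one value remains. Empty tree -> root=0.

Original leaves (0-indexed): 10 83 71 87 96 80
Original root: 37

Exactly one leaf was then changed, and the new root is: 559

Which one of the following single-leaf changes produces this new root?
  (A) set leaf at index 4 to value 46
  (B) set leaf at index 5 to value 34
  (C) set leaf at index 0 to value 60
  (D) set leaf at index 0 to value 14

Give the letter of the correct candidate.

Original leaves: [10, 83, 71, 87, 96, 80]
Target new root: 559
Try each candidate change and compute the resulting root:
Candidate A: set leaf[4] = 46 -> leaves = [10, 83, 71, 87, 46, 80]
  L0: [10, 83, 71, 87, 46, 80]
  L1: h(10,83)=(10*31+83)%997=393 h(71,87)=(71*31+87)%997=294 h(46,80)=(46*31+80)%997=509 -> [393, 294, 509]
  L2: h(393,294)=(393*31+294)%997=513 h(509,509)=(509*31+509)%997=336 -> [513, 336]
  L3: h(513,336)=(513*31+336)%997=287 -> [287]
  root = 287 != target 559
Candidate B: set leaf[5] = 34 -> leaves = [10, 83, 71, 87, 96, 34]
  L0: [10, 83, 71, 87, 96, 34]
  L1: h(10,83)=(10*31+83)%997=393 h(71,87)=(71*31+87)%997=294 h(96,34)=(96*31+34)%997=19 -> [393, 294, 19]
  L2: h(393,294)=(393*31+294)%997=513 h(19,19)=(19*31+19)%997=608 -> [513, 608]
  L3: h(513,608)=(513*31+608)%997=559 -> [559]
  root = 559 == target 559  ** MATCH **
Candidate C: set leaf[0] = 60 -> leaves = [60, 83, 71, 87, 96, 80]
  L0: [60, 83, 71, 87, 96, 80]
  L1: h(60,83)=(60*31+83)%997=946 h(71,87)=(71*31+87)%997=294 h(96,80)=(96*31+80)%997=65 -> [946, 294, 65]
  L2: h(946,294)=(946*31+294)%997=707 h(65,65)=(65*31+65)%997=86 -> [707, 86]
  L3: h(707,86)=(707*31+86)%997=69 -> [69]
  root = 69 != target 559
Candidate D: set leaf[0] = 14 -> leaves = [14, 83, 71, 87, 96, 80]
  L0: [14, 83, 71, 87, 96, 80]
  L1: h(14,83)=(14*31+83)%997=517 h(71,87)=(71*31+87)%997=294 h(96,80)=(96*31+80)%997=65 -> [517, 294, 65]
  L2: h(517,294)=(517*31+294)%997=369 h(65,65)=(65*31+65)%997=86 -> [369, 86]
  L3: h(369,86)=(369*31+86)%997=558 -> [558]
  root = 558 != target 559
Candidate B produces the target root.

Answer: B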